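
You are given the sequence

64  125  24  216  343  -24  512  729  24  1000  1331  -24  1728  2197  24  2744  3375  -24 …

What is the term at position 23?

6859

The slot pattern repeats as AAB (period 3), so there are 2 interleaved tracks.
Track A: 64, 125, 216, 343, 512, 729, 1000, 1331, 1728, 2197, 2744, 3375. Perfect cubes starting at 4³.
Track B: 24, -24, 24, -24, 24, -24. Alternating ±24.
Term 23 comes from track A (its 16th entry): 6859.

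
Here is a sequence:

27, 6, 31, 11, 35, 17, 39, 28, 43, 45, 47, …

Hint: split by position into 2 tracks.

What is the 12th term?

Split by position mod 2 into 2 tracks.
Subsequence A: 27, 31, 35, 39, 43, 47 (adding 4 each time).
Subsequence B: 6, 11, 17, 28, 45 (Fibonacci-style (each term is the sum of the two before it)).
The 12th slot belongs to subsequence B; its 6th term is 73.

73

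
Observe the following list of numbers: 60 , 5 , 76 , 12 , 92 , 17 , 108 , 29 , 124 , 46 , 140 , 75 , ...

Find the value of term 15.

172

The terms cycle through 2 interleaved subsequences.
Stream A: 60, 76, 92, 108, 124, 140. Arithmetic with common difference +16.
Stream B: 5, 12, 17, 29, 46, 75. Fibonacci-style (each term is the sum of the two before it).
Position 15 → stream A, term 8 = 172.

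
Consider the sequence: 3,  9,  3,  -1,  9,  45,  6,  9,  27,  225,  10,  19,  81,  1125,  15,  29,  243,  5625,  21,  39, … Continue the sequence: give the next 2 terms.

Split by position mod 4 into 4 tracks.
Subsequence A: 3, 9, 27, 81, 243. Successive powers of 3.
Subsequence B: 9, 45, 225, 1125, 5625. A geometric progression (common ratio 5).
Subsequence C: 3, 6, 10, 15, 21. Triangular numbers n(n+1)/2 for n = 2, 3, ….
Subsequence D: -1, 9, 19, 29, 39. Arithmetic with common difference +10.
Term 21 comes from subsequence A (its 6th entry): 729.
Position 22 falls in subsequence B as its term 6, giving 28125.

729, 28125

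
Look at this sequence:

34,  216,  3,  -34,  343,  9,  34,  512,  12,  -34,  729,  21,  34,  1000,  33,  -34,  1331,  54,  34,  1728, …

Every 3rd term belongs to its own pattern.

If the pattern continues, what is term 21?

87

Split by position mod 3: positions 1, 4, 7, … form one track, and each other residue class forms its own.
Track A: 34, -34, 34, -34, 34, -34, 34. Alternating ±34.
Track B: 216, 343, 512, 729, 1000, 1331, 1728. Perfect cubes starting at 6³.
Track C: 3, 9, 12, 21, 33, 54. A Fibonacci-like recurrence a_n = a_{n-1} + a_{n-2}.
Term 21 comes from track C (its 7th entry): 87.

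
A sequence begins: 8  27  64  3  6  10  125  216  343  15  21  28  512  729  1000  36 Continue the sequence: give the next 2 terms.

45, 55

The slot pattern repeats as AAABBB (period 6), so there are 2 interleaved tracks.
Track A is 8, 27, 64, 125, 216, 343, 512, 729, 1000, which is the cubes 2³, 3³, 4³, ….
Track B is 3, 6, 10, 15, 21, 28, 36, which is the triangular numbers T_2, T_3, ….
The 17th slot belongs to track B; its 8th term is 45.
Term 18 comes from track B (its 9th entry): 55.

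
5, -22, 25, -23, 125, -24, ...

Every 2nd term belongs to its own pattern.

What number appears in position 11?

Positions 1, 3, 5, … form one subsequence and positions 2, 4, 6, … form another.
Track A: 5, 25, 125 — powers 5^1, 5^2, 5^3, ….
Track B: -22, -23, -24 — arithmetic, step −1.
The 11th slot belongs to track A; its 6th term is 15625.

15625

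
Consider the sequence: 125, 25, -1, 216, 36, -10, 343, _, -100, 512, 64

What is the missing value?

Taking every 3rd term gives 3 separate tracks.
Stream A is 125, 216, 343, 512, which is the cubes 5³, 6³, 7³, ….
Stream B is 25, 36, ?, 64, which is consecutive squares n² from n = 5.
Stream C is -1, -10, -100, which is multiplying by 10 each time.
Filling stream B at index 3 by its rule yields 49.

49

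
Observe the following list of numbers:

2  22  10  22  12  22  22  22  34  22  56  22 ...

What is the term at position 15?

146

Positions 1, 3, 5, … form one subsequence and positions 2, 4, 6, … form another.
Stream A: 2, 10, 12, 22, 34, 56 — each term equals the sum of the previous two.
Stream B: 22, 22, 22, 22, 22, 22 — the constant sequence 22.
Term 15 comes from stream A (its 8th entry): 146.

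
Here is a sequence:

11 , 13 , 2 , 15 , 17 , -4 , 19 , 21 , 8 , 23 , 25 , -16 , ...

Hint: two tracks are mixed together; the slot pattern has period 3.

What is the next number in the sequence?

Positions follow the repeating pattern AAB; grouping by letter gives 2 tracks.
Subsequence A: 11, 13, 15, 17, 19, 21, 23, 25 — arithmetic with common difference +2.
Subsequence B: 2, -4, 8, -16 — geometric with ratio -2.
Term 13 comes from subsequence A (its 9th entry): 27.

27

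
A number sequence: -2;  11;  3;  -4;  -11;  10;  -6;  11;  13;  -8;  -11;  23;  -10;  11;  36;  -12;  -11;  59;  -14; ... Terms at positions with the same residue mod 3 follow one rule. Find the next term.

Read the sequence 3 terms at a time; column i is its own pattern.
Subsequence A is -2, -4, -6, -8, -10, -12, -14, which is arithmetic with common difference −2.
Subsequence B is 11, -11, 11, -11, 11, -11, which is oscillating between 11 and -11.
Subsequence C is 3, 10, 13, 23, 36, 59, which is Fibonacci-style (each term is the sum of the two before it).
Position 20 → subsequence B, term 7 = 11.

11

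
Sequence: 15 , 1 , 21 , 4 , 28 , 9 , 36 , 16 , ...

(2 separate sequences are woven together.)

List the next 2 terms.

Split by position mod 2 into 2 tracks.
Subsequence A: 15, 21, 28, 36 (triangular numbers n(n+1)/2 for n = 5, 6, …).
Subsequence B: 1, 4, 9, 16 (perfect squares starting at 1²).
Position 9 falls in subsequence A as its term 5, giving 45.
Position 10 falls in subsequence B as its term 5, giving 25.

45, 25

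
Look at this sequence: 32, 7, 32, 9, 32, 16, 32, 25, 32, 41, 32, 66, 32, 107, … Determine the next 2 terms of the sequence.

32, 173

Taking every 2nd term gives 2 separate tracks.
Stream A: 32, 32, 32, 32, 32, 32, 32 (the constant sequence 32).
Stream B: 7, 9, 16, 25, 41, 66, 107 (each term equals the sum of the previous two).
Position 15 falls in stream A as its term 8, giving 32.
Term 16 comes from stream B (its 8th entry): 173.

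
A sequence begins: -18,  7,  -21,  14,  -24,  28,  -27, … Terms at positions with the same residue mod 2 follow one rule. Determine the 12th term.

The terms cycle through 2 interleaved subsequences.
Track A: -18, -21, -24, -27 — arithmetic with common difference −3.
Track B: 7, 14, 28 — multiplying by 2 each time.
The 12th slot belongs to track B; its 6th term is 224.

224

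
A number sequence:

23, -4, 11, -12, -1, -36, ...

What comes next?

Split by position mod 2 into 2 tracks.
Stream A: 23, 11, -1 (linear: a_n = 35 − 12·n).
Stream B: -4, -12, -36 (geometric with ratio 3).
Position 7 → stream A, term 4 = -13.

-13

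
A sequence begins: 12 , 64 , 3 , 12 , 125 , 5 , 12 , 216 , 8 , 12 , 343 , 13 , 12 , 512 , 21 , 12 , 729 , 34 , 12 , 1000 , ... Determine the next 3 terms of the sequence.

Read the sequence 3 terms at a time; column i is its own pattern.
Track A = 12, 12, 12, 12, 12, 12, 12: the constant sequence 12.
Track B = 64, 125, 216, 343, 512, 729, 1000: the cubes 4³, 5³, 6³, ….
Track C = 3, 5, 8, 13, 21, 34: each term equals the sum of the previous two.
The 21st slot belongs to track C; its 7th term is 55.
Term 22 comes from track A (its 8th entry): 12.
Term 23 comes from track B (its 8th entry): 1331.

55, 12, 1331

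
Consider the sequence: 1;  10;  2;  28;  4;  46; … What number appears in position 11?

32

Split by position mod 2 into 2 tracks.
Track A is 1, 2, 4, which is powers 2^0, 2^1, 2^2, ….
Track B is 10, 28, 46, which is linear: a_n = -8 + 18·n.
Position 11 → track A, term 6 = 32.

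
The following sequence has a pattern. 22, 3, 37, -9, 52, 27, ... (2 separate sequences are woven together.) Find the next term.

The terms cycle through 2 interleaved subsequences.
Track A: 22, 37, 52. Adding 15 each time.
Track B: 3, -9, 27. Geometric, ×-3 each step.
Position 7 → track A, term 4 = 67.

67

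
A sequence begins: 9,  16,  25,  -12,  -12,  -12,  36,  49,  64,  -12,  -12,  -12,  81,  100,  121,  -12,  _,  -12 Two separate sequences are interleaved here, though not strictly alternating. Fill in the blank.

-12

Positions follow the repeating pattern AAABBB; grouping by letter gives 2 tracks.
Stream A = 9, 16, 25, 36, 49, 64, 81, 100, 121: the squares 3², 4², 5², ….
Stream B = -12, -12, -12, -12, -12, -12, -12, ?, -12: the constant sequence -12.
So the missing entry in stream B is -12.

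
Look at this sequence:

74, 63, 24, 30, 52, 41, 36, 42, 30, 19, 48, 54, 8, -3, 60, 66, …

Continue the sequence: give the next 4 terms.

-14, -25, 72, 78

Reading positions in blocks of 4 reveals the pattern AABB — 2 tracks woven together.
Track A is 74, 63, 52, 41, 30, 19, 8, -3, which is subtracting 11 each time.
Track B is 24, 30, 36, 42, 48, 54, 60, 66, which is adding 6 each time.
Position 17 falls in track A as its term 9, giving -14.
The 18th slot belongs to track A; its 10th term is -25.
Position 19 → track B, term 9 = 72.
Term 20 comes from track B (its 10th entry): 78.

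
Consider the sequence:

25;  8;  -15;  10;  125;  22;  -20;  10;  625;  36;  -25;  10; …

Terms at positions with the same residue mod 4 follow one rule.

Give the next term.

3125

Read the sequence 4 terms at a time; column i is its own pattern.
Subsequence A: 25, 125, 625 (powers of 5).
Subsequence B: 8, 22, 36 (arithmetic with common difference +14).
Subsequence C: -15, -20, -25 (arithmetic with common difference −5).
Subsequence D: 10, 10, 10 (always 10).
Term 13 comes from subsequence A (its 4th entry): 3125.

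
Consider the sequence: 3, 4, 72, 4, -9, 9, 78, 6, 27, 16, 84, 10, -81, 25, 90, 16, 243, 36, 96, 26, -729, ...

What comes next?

49

Split by position mod 4 into 4 tracks.
Track A is 3, -9, 27, -81, 243, -729, which is multiplying by -3 each time.
Track B is 4, 9, 16, 25, 36, which is consecutive squares n² from n = 2.
Track C is 72, 78, 84, 90, 96, which is arithmetic, step +6.
Track D is 4, 6, 10, 16, 26, which is a Fibonacci-like recurrence a_n = a_{n-1} + a_{n-2}.
Position 22 → track B, term 6 = 49.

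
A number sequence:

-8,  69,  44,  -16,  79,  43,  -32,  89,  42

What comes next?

-64

Split by position mod 3: positions 1, 4, 7, … form one track, and each other residue class forms its own.
Track A: -8, -16, -32. Geometric with ratio 2.
Track B: 69, 79, 89. Arithmetic with common difference +10.
Track C: 44, 43, 42. Arithmetic, step −1.
The 10th slot belongs to track A; its 4th term is -64.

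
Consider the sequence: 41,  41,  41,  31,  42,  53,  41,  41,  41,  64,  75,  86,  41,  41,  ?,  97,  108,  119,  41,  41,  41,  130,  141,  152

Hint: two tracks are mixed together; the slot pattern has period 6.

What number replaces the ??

41

Reading positions in blocks of 6 reveals the pattern AAABBB — 2 tracks woven together.
Stream A: 41, 41, 41, 41, 41, 41, 41, 41, ?, 41, 41, 41 — constant 41.
Stream B: 31, 42, 53, 64, 75, 86, 97, 108, 119, 130, 141, 152 — arithmetic, step +11.
Stream A's pattern makes the blank 41.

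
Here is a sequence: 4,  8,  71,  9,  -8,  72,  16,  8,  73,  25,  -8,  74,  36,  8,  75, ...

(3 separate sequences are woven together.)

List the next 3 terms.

The terms cycle through 3 interleaved subsequences.
Stream A is 4, 9, 16, 25, 36, which is the squares 2², 3², 4², ….
Stream B is 8, -8, 8, -8, 8, which is the oscillation 8·(−1)^(n+1).
Stream C is 71, 72, 73, 74, 75, which is arithmetic with common difference +1.
The 16th slot belongs to stream A; its 6th term is 49.
Position 17 → stream B, term 6 = -8.
Position 18 falls in stream C as its term 6, giving 76.

49, -8, 76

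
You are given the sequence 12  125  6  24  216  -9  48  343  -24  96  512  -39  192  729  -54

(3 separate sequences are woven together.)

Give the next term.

Taking every 3rd term gives 3 separate tracks.
Subsequence A: 12, 24, 48, 96, 192 — geometric, ×2 each step.
Subsequence B: 125, 216, 343, 512, 729 — consecutive cubes n³ from n = 5.
Subsequence C: 6, -9, -24, -39, -54 — linear: a_n = 21 − 15·n.
Term 16 comes from subsequence A (its 6th entry): 384.

384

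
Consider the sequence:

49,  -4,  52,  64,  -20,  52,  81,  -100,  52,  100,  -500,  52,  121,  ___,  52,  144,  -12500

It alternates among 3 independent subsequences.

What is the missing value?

-2500

The terms cycle through 3 interleaved subsequences.
Track A: 49, 64, 81, 100, 121, 144. Perfect squares starting at 7².
Track B: -4, -20, -100, -500, ?, -12500. Geometric with ratio 5.
Track C: 52, 52, 52, 52, 52. The constant sequence 52.
Filling track B at index 5 by its rule yields -2500.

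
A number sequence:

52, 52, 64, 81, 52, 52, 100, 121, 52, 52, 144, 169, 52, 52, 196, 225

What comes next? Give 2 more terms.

52, 52

The slot pattern repeats as AABB (period 4), so there are 2 interleaved tracks.
Subsequence A: 52, 52, 52, 52, 52, 52, 52, 52 — the constant sequence 52.
Subsequence B: 64, 81, 100, 121, 144, 169, 196, 225 — the squares 8², 9², 10², ….
The 17th slot belongs to subsequence A; its 9th term is 52.
The 18th slot belongs to subsequence A; its 10th term is 52.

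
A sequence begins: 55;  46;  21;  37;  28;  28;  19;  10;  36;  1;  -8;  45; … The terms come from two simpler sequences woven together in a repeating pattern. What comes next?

The slot pattern repeats as AAB (period 3), so there are 2 interleaved tracks.
Subsequence A is 55, 46, 37, 28, 19, 10, 1, -8, which is linear: a_n = 64 − 9·n.
Subsequence B is 21, 28, 36, 45, which is triangular numbers n(n+1)/2 for n = 6, 7, ….
Term 13 comes from subsequence A (its 9th entry): -17.

-17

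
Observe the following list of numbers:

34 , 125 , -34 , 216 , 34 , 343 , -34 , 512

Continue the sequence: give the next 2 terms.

34, 729

Odd-indexed and even-indexed terms follow separate rules.
Stream A = 34, -34, 34, -34: oscillating between 34 and -34.
Stream B = 125, 216, 343, 512: perfect cubes starting at 5³.
Term 9 comes from stream A (its 5th entry): 34.
Term 10 comes from stream B (its 5th entry): 729.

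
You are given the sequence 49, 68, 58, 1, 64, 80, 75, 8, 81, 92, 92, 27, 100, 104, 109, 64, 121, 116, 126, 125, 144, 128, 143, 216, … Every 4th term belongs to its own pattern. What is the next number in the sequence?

Read the sequence 4 terms at a time; column i is its own pattern.
Subsequence A: 49, 64, 81, 100, 121, 144. Consecutive squares n² from n = 7.
Subsequence B: 68, 80, 92, 104, 116, 128. Adding 12 each time.
Subsequence C: 58, 75, 92, 109, 126, 143. Adding 17 each time.
Subsequence D: 1, 8, 27, 64, 125, 216. Consecutive cubes n³ from n = 1.
The 25th slot belongs to subsequence A; its 7th term is 169.

169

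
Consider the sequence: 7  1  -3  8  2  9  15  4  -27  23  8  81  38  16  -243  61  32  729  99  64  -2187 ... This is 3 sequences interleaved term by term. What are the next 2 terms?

160, 128

Split by position mod 3: positions 1, 4, 7, … form one track, and each other residue class forms its own.
Stream A: 7, 8, 15, 23, 38, 61, 99. A Fibonacci-like recurrence a_n = a_{n-1} + a_{n-2}.
Stream B: 1, 2, 4, 8, 16, 32, 64. Powers 2^0, 2^1, 2^2, ….
Stream C: -3, 9, -27, 81, -243, 729, -2187. Multiplying by -3 each time.
The 22nd slot belongs to stream A; its 8th term is 160.
Position 23 → stream B, term 8 = 128.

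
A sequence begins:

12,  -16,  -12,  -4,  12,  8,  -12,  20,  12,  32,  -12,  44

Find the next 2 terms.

The terms cycle through 2 interleaved subsequences.
Track A = 12, -12, 12, -12, 12, -12: oscillating between 12 and -12.
Track B = -16, -4, 8, 20, 32, 44: linear: a_n = -28 + 12·n.
Position 13 → track A, term 7 = 12.
Position 14 falls in track B as its term 7, giving 56.

12, 56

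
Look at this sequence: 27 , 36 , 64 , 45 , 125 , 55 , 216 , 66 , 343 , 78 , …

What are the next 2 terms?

Taking every 2nd term gives 2 separate tracks.
Subsequence A: 27, 64, 125, 216, 343 (consecutive cubes n³ from n = 3).
Subsequence B: 36, 45, 55, 66, 78 (triangular numbers starting at T_8).
Position 11 → subsequence A, term 6 = 512.
Term 12 comes from subsequence B (its 6th entry): 91.

512, 91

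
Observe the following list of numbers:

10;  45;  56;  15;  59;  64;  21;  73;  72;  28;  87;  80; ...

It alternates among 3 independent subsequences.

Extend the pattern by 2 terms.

36, 101

Split by position mod 3 into 3 tracks.
Stream A = 10, 15, 21, 28: triangular numbers starting at T_4.
Stream B = 45, 59, 73, 87: adding 14 each time.
Stream C = 56, 64, 72, 80: adding 8 each time.
Term 13 comes from stream A (its 5th entry): 36.
Position 14 → stream B, term 5 = 101.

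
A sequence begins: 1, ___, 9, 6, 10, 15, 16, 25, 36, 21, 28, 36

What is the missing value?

4

Reading positions in blocks of 6 reveals the pattern AAABBB — 2 tracks woven together.
Subsequence A: 1, ?, 9, 16, 25, 36 — consecutive squares n² from n = 1.
Subsequence B: 6, 10, 15, 21, 28, 36 — triangular numbers starting at T_3.
Filling subsequence A at index 2 by its rule yields 4.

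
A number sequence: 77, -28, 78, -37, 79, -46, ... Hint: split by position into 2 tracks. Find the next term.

Odd-indexed and even-indexed terms follow separate rules.
Stream A = 77, 78, 79: linear: a_n = 76 + n.
Stream B = -28, -37, -46: arithmetic, step −9.
Term 7 comes from stream A (its 4th entry): 80.

80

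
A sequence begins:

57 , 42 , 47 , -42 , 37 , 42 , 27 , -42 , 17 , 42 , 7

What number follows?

Split by position mod 2 into 2 tracks.
Track A = 57, 47, 37, 27, 17, 7: linear: a_n = 67 − 10·n.
Track B = 42, -42, 42, -42, 42: the oscillation 42·(−1)^(n+1).
The 12th slot belongs to track B; its 6th term is -42.

-42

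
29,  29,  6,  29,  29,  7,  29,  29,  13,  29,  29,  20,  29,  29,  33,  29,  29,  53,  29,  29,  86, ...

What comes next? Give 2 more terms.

29, 29

The slot pattern repeats as AAB (period 3), so there are 2 interleaved tracks.
Stream A is 29, 29, 29, 29, 29, 29, 29, 29, 29, 29, 29, 29, 29, 29, which is always 29.
Stream B is 6, 7, 13, 20, 33, 53, 86, which is each term equals the sum of the previous two.
Position 22 → stream A, term 15 = 29.
Term 23 comes from stream A (its 16th entry): 29.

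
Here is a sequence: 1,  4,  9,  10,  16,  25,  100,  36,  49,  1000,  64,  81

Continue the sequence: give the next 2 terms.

The slot pattern repeats as ABB (period 3), so there are 2 interleaved tracks.
Track A: 1, 10, 100, 1000 (geometric with ratio 10).
Track B: 4, 9, 16, 25, 36, 49, 64, 81 (consecutive squares n² from n = 2).
Position 13 falls in track A as its term 5, giving 10000.
Term 14 comes from track B (its 9th entry): 100.

10000, 100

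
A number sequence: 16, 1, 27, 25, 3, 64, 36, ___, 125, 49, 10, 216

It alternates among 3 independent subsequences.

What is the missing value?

Split by position mod 3: positions 1, 4, 7, … form one track, and each other residue class forms its own.
Track A: 16, 25, 36, 49 — consecutive squares n² from n = 4.
Track B: 1, 3, ?, 10 — triangular numbers n(n+1)/2 for n = 1, 2, ….
Track C: 27, 64, 125, 216 — consecutive cubes n³ from n = 3.
The gap is track B's term 3; the rule gives 6.

6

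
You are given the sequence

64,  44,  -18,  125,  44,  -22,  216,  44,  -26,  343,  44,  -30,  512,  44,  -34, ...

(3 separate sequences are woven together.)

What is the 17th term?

44

Split by position mod 3 into 3 tracks.
Track A is 64, 125, 216, 343, 512, which is perfect cubes starting at 4³.
Track B is 44, 44, 44, 44, 44, which is the constant sequence 44.
Track C is -18, -22, -26, -30, -34, which is subtracting 4 each time.
Position 17 falls in track B as its term 6, giving 44.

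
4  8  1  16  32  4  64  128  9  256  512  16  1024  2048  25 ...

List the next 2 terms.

4096, 8192

Positions follow the repeating pattern AAB; grouping by letter gives 2 tracks.
Track A is 4, 8, 16, 32, 64, 128, 256, 512, 1024, 2048, which is powers 2^2, 2^3, 2^4, ….
Track B is 1, 4, 9, 16, 25, which is the squares 1², 2², 3², ….
Term 16 comes from track A (its 11th entry): 4096.
The 17th slot belongs to track A; its 12th term is 8192.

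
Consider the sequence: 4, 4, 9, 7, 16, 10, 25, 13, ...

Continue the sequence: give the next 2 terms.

The terms cycle through 2 interleaved subsequences.
Track A is 4, 9, 16, 25, which is perfect squares starting at 2².
Track B is 4, 7, 10, 13, which is arithmetic, step +3.
Term 9 comes from track A (its 5th entry): 36.
Position 10 falls in track B as its term 5, giving 16.

36, 16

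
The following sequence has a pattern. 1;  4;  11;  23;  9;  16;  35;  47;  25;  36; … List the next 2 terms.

Positions follow the repeating pattern AABB; grouping by letter gives 2 tracks.
Stream A: 1, 4, 9, 16, 25, 36 — the squares 1², 2², 3², ….
Stream B: 11, 23, 35, 47 — arithmetic, step +12.
The 11th slot belongs to stream B; its 5th term is 59.
Term 12 comes from stream B (its 6th entry): 71.

59, 71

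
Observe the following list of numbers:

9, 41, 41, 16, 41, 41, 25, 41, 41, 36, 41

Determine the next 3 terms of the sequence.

41, 49, 41

Positions follow the repeating pattern ABB; grouping by letter gives 2 tracks.
Stream A: 9, 16, 25, 36 (the squares 3², 4², 5², …).
Stream B: 41, 41, 41, 41, 41, 41, 41 (always 41).
Position 12 falls in stream B as its term 8, giving 41.
Position 13 falls in stream A as its term 5, giving 49.
Position 14 falls in stream B as its term 9, giving 41.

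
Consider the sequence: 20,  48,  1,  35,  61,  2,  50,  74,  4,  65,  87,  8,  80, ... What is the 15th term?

16

The terms cycle through 3 interleaved subsequences.
Track A: 20, 35, 50, 65, 80 (arithmetic, step +15).
Track B: 48, 61, 74, 87 (arithmetic, step +13).
Track C: 1, 2, 4, 8 (successive powers of 2).
Term 15 comes from track C (its 5th entry): 16.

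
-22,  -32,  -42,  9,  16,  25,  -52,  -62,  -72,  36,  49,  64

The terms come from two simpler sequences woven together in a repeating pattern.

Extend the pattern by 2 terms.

The slot pattern repeats as AAABBB (period 6), so there are 2 interleaved tracks.
Track A: -22, -32, -42, -52, -62, -72. Subtracting 10 each time.
Track B: 9, 16, 25, 36, 49, 64. Consecutive squares n² from n = 3.
The 13th slot belongs to track A; its 7th term is -82.
Term 14 comes from track A (its 8th entry): -92.

-82, -92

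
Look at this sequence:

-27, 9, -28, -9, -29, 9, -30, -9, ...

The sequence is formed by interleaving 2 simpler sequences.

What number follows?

-31

Odd-indexed and even-indexed terms follow separate rules.
Subsequence A: -27, -28, -29, -30 — arithmetic, step −1.
Subsequence B: 9, -9, 9, -9 — the oscillation 9·(−1)^(n+1).
Position 9 → subsequence A, term 5 = -31.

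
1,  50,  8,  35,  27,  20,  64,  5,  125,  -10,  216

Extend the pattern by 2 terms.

-25, 343

The terms cycle through 2 interleaved subsequences.
Track A: 1, 8, 27, 64, 125, 216 — perfect cubes starting at 1³.
Track B: 50, 35, 20, 5, -10 — linear: a_n = 65 − 15·n.
The 12th slot belongs to track B; its 6th term is -25.
The 13th slot belongs to track A; its 7th term is 343.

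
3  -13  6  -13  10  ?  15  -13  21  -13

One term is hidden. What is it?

-13

The terms cycle through 2 interleaved subsequences.
Subsequence A is 3, 6, 10, 15, 21, which is the triangular numbers T_2, T_3, ….
Subsequence B is -13, -13, ?, -13, -13, which is constant -13.
The gap is subsequence B's term 3; the rule gives -13.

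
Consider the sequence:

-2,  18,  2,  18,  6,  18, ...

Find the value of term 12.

The terms cycle through 2 interleaved subsequences.
Track A: -2, 2, 6 — arithmetic with common difference +4.
Track B: 18, 18, 18 — always 18.
Position 12 falls in track B as its term 6, giving 18.

18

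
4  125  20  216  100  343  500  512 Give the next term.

Split by position mod 2 into 2 tracks.
Track A = 4, 20, 100, 500: multiplying by 5 each time.
Track B = 125, 216, 343, 512: perfect cubes starting at 5³.
The 9th slot belongs to track A; its 5th term is 2500.

2500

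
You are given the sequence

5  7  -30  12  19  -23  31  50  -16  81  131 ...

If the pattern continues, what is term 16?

555

Positions follow the repeating pattern AAB; grouping by letter gives 2 tracks.
Track A: 5, 7, 12, 19, 31, 50, 81, 131 — a Fibonacci-like recurrence a_n = a_{n-1} + a_{n-2}.
Track B: -30, -23, -16 — arithmetic with common difference +7.
Term 16 comes from track A (its 11th entry): 555.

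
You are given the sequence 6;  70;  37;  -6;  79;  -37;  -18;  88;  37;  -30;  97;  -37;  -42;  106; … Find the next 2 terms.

The terms cycle through 3 interleaved subsequences.
Track A: 6, -6, -18, -30, -42. Arithmetic with common difference −12.
Track B: 70, 79, 88, 97, 106. Arithmetic with common difference +9.
Track C: 37, -37, 37, -37. Alternating ±37.
The 15th slot belongs to track C; its 5th term is 37.
Term 16 comes from track A (its 6th entry): -54.

37, -54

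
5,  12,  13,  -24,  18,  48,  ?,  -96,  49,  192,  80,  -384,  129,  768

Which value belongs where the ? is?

The terms cycle through 2 interleaved subsequences.
Subsequence A: 5, 13, 18, ?, 49, 80, 129 (Fibonacci-style (each term is the sum of the two before it)).
Subsequence B: 12, -24, 48, -96, 192, -384, 768 (geometric, ×-2 each step).
Subsequence A's pattern makes the blank 31.

31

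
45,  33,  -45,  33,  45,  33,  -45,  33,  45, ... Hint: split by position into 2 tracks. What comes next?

33

Odd-indexed and even-indexed terms follow separate rules.
Stream A = 45, -45, 45, -45, 45: alternating ±45.
Stream B = 33, 33, 33, 33: always 33.
Position 10 falls in stream B as its term 5, giving 33.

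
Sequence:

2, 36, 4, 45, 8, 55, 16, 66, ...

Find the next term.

Odd-indexed and even-indexed terms follow separate rules.
Stream A is 2, 4, 8, 16, which is powers 2^1, 2^2, 2^3, ….
Stream B is 36, 45, 55, 66, which is triangular numbers n(n+1)/2 for n = 8, 9, ….
The 9th slot belongs to stream A; its 5th term is 32.

32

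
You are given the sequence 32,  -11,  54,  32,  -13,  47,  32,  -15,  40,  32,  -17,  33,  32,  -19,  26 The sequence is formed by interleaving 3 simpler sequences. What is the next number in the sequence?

Split by position mod 3 into 3 tracks.
Track A: 32, 32, 32, 32, 32. Constant 32.
Track B: -11, -13, -15, -17, -19. Arithmetic, step −2.
Track C: 54, 47, 40, 33, 26. Linear: a_n = 61 − 7·n.
Position 16 → track A, term 6 = 32.

32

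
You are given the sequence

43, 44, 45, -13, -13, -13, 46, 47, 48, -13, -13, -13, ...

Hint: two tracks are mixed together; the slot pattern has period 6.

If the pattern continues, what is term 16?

-13

Positions follow the repeating pattern AAABBB; grouping by letter gives 2 tracks.
Stream A = 43, 44, 45, 46, 47, 48: linear: a_n = 42 + n.
Stream B = -13, -13, -13, -13, -13, -13: constant -13.
The 16th slot belongs to stream B; its 7th term is -13.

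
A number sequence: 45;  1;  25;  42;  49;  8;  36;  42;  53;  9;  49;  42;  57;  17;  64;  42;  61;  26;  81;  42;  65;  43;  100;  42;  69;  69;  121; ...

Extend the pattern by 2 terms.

Split by position mod 4: positions 1, 5, 9, … form one track, and each other residue class forms its own.
Subsequence A: 45, 49, 53, 57, 61, 65, 69. Arithmetic, step +4.
Subsequence B: 1, 8, 9, 17, 26, 43, 69. Each term equals the sum of the previous two.
Subsequence C: 25, 36, 49, 64, 81, 100, 121. Perfect squares starting at 5².
Subsequence D: 42, 42, 42, 42, 42, 42. The constant sequence 42.
Position 28 falls in subsequence D as its term 7, giving 42.
Position 29 falls in subsequence A as its term 8, giving 73.

42, 73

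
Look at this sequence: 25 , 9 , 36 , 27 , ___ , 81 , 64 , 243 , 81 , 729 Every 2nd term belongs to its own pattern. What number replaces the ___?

Positions 1, 3, 5, … form one subsequence and positions 2, 4, 6, … form another.
Stream A is 25, 36, ?, 64, 81, which is the squares 5², 6², 7², ….
Stream B is 9, 27, 81, 243, 729, which is powers of 3.
So the missing entry in stream A is 49.

49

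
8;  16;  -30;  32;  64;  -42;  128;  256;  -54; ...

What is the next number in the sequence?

Positions follow the repeating pattern AAB; grouping by letter gives 2 tracks.
Stream A: 8, 16, 32, 64, 128, 256 (successive powers of 2).
Stream B: -30, -42, -54 (linear: a_n = -18 − 12·n).
Term 10 comes from stream A (its 7th entry): 512.

512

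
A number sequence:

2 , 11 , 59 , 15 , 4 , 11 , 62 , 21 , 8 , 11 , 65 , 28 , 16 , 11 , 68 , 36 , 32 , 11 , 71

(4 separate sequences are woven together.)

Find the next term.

45

The terms cycle through 4 interleaved subsequences.
Stream A: 2, 4, 8, 16, 32 (powers of 2).
Stream B: 11, 11, 11, 11, 11 (always 11).
Stream C: 59, 62, 65, 68, 71 (arithmetic, step +3).
Stream D: 15, 21, 28, 36 (triangular numbers n(n+1)/2 for n = 5, 6, …).
Position 20 → stream D, term 5 = 45.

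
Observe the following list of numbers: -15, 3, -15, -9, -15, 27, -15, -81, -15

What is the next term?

Odd-indexed and even-indexed terms follow separate rules.
Track A: -15, -15, -15, -15, -15 (the constant sequence -15).
Track B: 3, -9, 27, -81 (geometric with ratio -3).
Position 10 → track B, term 5 = 243.

243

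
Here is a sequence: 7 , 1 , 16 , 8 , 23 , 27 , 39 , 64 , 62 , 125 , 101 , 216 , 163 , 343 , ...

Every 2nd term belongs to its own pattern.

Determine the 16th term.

The terms cycle through 2 interleaved subsequences.
Track A: 7, 16, 23, 39, 62, 101, 163 (Fibonacci-style (each term is the sum of the two before it)).
Track B: 1, 8, 27, 64, 125, 216, 343 (consecutive cubes n³ from n = 1).
Term 16 comes from track B (its 8th entry): 512.

512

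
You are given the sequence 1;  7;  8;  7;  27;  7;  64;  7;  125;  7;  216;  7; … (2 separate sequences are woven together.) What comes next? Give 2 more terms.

343, 7

Taking every 2nd term gives 2 separate tracks.
Track A = 1, 8, 27, 64, 125, 216: the cubes 1³, 2³, 3³, ….
Track B = 7, 7, 7, 7, 7, 7: always 7.
Term 13 comes from track A (its 7th entry): 343.
Position 14 → track B, term 7 = 7.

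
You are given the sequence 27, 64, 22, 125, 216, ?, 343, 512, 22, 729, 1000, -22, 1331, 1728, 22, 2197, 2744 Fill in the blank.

The slot pattern repeats as AAB (period 3), so there are 2 interleaved tracks.
Track A = 27, 64, 125, 216, 343, 512, 729, 1000, 1331, 1728, 2197, 2744: perfect cubes starting at 3³.
Track B = 22, ?, 22, -22, 22: the oscillation 22·(−1)^(n+1).
Filling track B at index 2 by its rule yields -22.

-22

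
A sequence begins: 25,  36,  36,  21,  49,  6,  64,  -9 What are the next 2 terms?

Odd-indexed and even-indexed terms follow separate rules.
Subsequence A: 25, 36, 49, 64 (the squares 5², 6², 7², …).
Subsequence B: 36, 21, 6, -9 (subtracting 15 each time).
The 9th slot belongs to subsequence A; its 5th term is 81.
Position 10 falls in subsequence B as its term 5, giving -24.

81, -24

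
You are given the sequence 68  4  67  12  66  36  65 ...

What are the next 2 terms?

Taking every 2nd term gives 2 separate tracks.
Subsequence A: 68, 67, 66, 65 (linear: a_n = 69 − n).
Subsequence B: 4, 12, 36 (geometric, ×3 each step).
Term 8 comes from subsequence B (its 4th entry): 108.
Position 9 → subsequence A, term 5 = 64.

108, 64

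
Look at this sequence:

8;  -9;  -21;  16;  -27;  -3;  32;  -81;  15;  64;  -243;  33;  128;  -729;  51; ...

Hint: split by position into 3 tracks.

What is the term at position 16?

Read the sequence 3 terms at a time; column i is its own pattern.
Stream A: 8, 16, 32, 64, 128. Powers 2^3, 2^4, 2^5, ….
Stream B: -9, -27, -81, -243, -729. Geometric with ratio 3.
Stream C: -21, -3, 15, 33, 51. Arithmetic, step +18.
Position 16 → stream A, term 6 = 256.

256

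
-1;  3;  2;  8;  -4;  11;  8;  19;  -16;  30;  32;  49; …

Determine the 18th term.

207

Odd-indexed and even-indexed terms follow separate rules.
Track A: -1, 2, -4, 8, -16, 32. Multiplying by -2 each time.
Track B: 3, 8, 11, 19, 30, 49. Each term equals the sum of the previous two.
Position 18 falls in track B as its term 9, giving 207.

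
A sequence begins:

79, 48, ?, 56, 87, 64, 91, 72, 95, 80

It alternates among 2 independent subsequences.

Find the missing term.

83

Odd-indexed and even-indexed terms follow separate rules.
Stream A: 79, ?, 87, 91, 95 (linear: a_n = 75 + 4·n).
Stream B: 48, 56, 64, 72, 80 (arithmetic, step +8).
The gap is stream A's term 2; the rule gives 83.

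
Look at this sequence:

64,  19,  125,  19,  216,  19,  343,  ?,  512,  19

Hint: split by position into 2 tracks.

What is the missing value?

19

Split by position mod 2 into 2 tracks.
Subsequence A is 64, 125, 216, 343, 512, which is the cubes 4³, 5³, 6³, ….
Subsequence B is 19, 19, 19, ?, 19, which is always 19.
Filling subsequence B at index 4 by its rule yields 19.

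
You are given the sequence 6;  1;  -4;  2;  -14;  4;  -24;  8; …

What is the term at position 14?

The terms cycle through 2 interleaved subsequences.
Stream A = 6, -4, -14, -24: arithmetic, step −10.
Stream B = 1, 2, 4, 8: successive powers of 2.
Position 14 falls in stream B as its term 7, giving 64.

64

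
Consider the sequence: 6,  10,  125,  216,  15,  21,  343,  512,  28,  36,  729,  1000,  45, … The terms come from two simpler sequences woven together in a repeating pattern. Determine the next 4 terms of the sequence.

55, 1331, 1728, 66

Reading positions in blocks of 4 reveals the pattern AABB — 2 tracks woven together.
Subsequence A: 6, 10, 15, 21, 28, 36, 45 — triangular numbers n(n+1)/2 for n = 3, 4, ….
Subsequence B: 125, 216, 343, 512, 729, 1000 — perfect cubes starting at 5³.
Position 14 falls in subsequence A as its term 8, giving 55.
Term 15 comes from subsequence B (its 7th entry): 1331.
Position 16 falls in subsequence B as its term 8, giving 1728.
Position 17 falls in subsequence A as its term 9, giving 66.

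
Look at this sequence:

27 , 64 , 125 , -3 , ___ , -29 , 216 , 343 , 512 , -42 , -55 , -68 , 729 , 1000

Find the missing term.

Positions follow the repeating pattern AAABBB; grouping by letter gives 2 tracks.
Stream A is 27, 64, 125, 216, 343, 512, 729, 1000, which is consecutive cubes n³ from n = 3.
Stream B is -3, ?, -29, -42, -55, -68, which is subtracting 13 each time.
The gap is stream B's term 2; the rule gives -16.

-16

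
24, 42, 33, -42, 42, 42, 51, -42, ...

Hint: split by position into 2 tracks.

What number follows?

Taking every 2nd term gives 2 separate tracks.
Subsequence A is 24, 33, 42, 51, which is adding 9 each time.
Subsequence B is 42, -42, 42, -42, which is oscillating between 42 and -42.
Position 9 → subsequence A, term 5 = 60.

60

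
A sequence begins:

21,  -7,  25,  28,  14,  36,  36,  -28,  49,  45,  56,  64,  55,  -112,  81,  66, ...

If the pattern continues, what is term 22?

91

Read the sequence 3 terms at a time; column i is its own pattern.
Stream A: 21, 28, 36, 45, 55, 66 (the triangular numbers T_6, T_7, …).
Stream B: -7, 14, -28, 56, -112 (multiplying by -2 each time).
Stream C: 25, 36, 49, 64, 81 (the squares 5², 6², 7², …).
The 22nd slot belongs to stream A; its 8th term is 91.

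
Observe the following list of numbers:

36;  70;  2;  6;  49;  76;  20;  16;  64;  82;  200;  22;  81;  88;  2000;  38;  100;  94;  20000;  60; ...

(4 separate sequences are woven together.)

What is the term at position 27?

Split by position mod 4: positions 1, 5, 9, … form one track, and each other residue class forms its own.
Track A is 36, 49, 64, 81, 100, which is perfect squares starting at 6².
Track B is 70, 76, 82, 88, 94, which is arithmetic with common difference +6.
Track C is 2, 20, 200, 2000, 20000, which is geometric, ×10 each step.
Track D is 6, 16, 22, 38, 60, which is a Fibonacci-like recurrence a_n = a_{n-1} + a_{n-2}.
Position 27 falls in track C as its term 7, giving 2000000.

2000000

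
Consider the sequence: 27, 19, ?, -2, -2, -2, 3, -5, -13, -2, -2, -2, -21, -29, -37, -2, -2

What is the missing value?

11

Positions follow the repeating pattern AAABBB; grouping by letter gives 2 tracks.
Subsequence A = 27, 19, ?, 3, -5, -13, -21, -29, -37: arithmetic with common difference −8.
Subsequence B = -2, -2, -2, -2, -2, -2, -2, -2: the constant sequence -2.
Subsequence A's pattern makes the blank 11.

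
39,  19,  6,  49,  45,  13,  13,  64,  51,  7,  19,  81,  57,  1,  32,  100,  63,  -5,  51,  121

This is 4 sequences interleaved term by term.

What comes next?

69

The terms cycle through 4 interleaved subsequences.
Stream A = 39, 45, 51, 57, 63: adding 6 each time.
Stream B = 19, 13, 7, 1, -5: arithmetic with common difference −6.
Stream C = 6, 13, 19, 32, 51: Fibonacci-style (each term is the sum of the two before it).
Stream D = 49, 64, 81, 100, 121: the squares 7², 8², 9², ….
Position 21 falls in stream A as its term 6, giving 69.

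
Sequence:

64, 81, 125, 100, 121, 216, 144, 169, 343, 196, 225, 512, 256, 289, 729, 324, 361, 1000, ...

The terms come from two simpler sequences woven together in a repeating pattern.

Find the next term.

Positions follow the repeating pattern AAB; grouping by letter gives 2 tracks.
Stream A is 64, 81, 100, 121, 144, 169, 196, 225, 256, 289, 324, 361, which is consecutive squares n² from n = 8.
Stream B is 125, 216, 343, 512, 729, 1000, which is perfect cubes starting at 5³.
The 19th slot belongs to stream A; its 13th term is 400.

400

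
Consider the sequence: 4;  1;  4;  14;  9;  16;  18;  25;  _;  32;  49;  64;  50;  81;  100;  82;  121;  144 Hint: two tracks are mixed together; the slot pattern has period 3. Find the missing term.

The slot pattern repeats as ABB (period 3), so there are 2 interleaved tracks.
Subsequence A: 4, 14, 18, 32, 50, 82 (Fibonacci-style (each term is the sum of the two before it)).
Subsequence B: 1, 4, 9, 16, 25, ?, 49, 64, 81, 100, 121, 144 (consecutive squares n² from n = 1).
So the missing entry in subsequence B is 36.

36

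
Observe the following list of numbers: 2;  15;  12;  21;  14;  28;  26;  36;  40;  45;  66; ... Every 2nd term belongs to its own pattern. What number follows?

55

Taking every 2nd term gives 2 separate tracks.
Track A: 2, 12, 14, 26, 40, 66 (Fibonacci-style (each term is the sum of the two before it)).
Track B: 15, 21, 28, 36, 45 (the triangular numbers T_5, T_6, …).
Term 12 comes from track B (its 6th entry): 55.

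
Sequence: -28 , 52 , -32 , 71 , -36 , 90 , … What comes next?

-40

The terms cycle through 2 interleaved subsequences.
Stream A is -28, -32, -36, which is arithmetic, step −4.
Stream B is 52, 71, 90, which is linear: a_n = 33 + 19·n.
Term 7 comes from stream A (its 4th entry): -40.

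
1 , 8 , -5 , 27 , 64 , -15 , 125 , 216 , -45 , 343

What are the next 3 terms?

The slot pattern repeats as AAB (period 3), so there are 2 interleaved tracks.
Track A is 1, 8, 27, 64, 125, 216, 343, which is perfect cubes starting at 1³.
Track B is -5, -15, -45, which is a geometric progression (common ratio 3).
Position 11 falls in track A as its term 8, giving 512.
Position 12 falls in track B as its term 4, giving -135.
Term 13 comes from track A (its 9th entry): 729.

512, -135, 729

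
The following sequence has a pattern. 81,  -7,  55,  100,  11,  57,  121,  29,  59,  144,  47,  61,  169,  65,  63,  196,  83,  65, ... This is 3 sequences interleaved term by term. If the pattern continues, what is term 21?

67

Split by position mod 3: positions 1, 4, 7, … form one track, and each other residue class forms its own.
Track A = 81, 100, 121, 144, 169, 196: the squares 9², 10², 11², ….
Track B = -7, 11, 29, 47, 65, 83: arithmetic with common difference +18.
Track C = 55, 57, 59, 61, 63, 65: arithmetic with common difference +2.
The 21st slot belongs to track C; its 7th term is 67.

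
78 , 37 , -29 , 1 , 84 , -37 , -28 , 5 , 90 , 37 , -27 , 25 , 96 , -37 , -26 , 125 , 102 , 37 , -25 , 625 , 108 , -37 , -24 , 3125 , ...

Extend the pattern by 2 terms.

114, 37

Split by position mod 4 into 4 tracks.
Track A: 78, 84, 90, 96, 102, 108 — arithmetic with common difference +6.
Track B: 37, -37, 37, -37, 37, -37 — oscillating between 37 and -37.
Track C: -29, -28, -27, -26, -25, -24 — arithmetic with common difference +1.
Track D: 1, 5, 25, 125, 625, 3125 — powers 5^0, 5^1, 5^2, ….
Term 25 comes from track A (its 7th entry): 114.
The 26th slot belongs to track B; its 7th term is 37.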